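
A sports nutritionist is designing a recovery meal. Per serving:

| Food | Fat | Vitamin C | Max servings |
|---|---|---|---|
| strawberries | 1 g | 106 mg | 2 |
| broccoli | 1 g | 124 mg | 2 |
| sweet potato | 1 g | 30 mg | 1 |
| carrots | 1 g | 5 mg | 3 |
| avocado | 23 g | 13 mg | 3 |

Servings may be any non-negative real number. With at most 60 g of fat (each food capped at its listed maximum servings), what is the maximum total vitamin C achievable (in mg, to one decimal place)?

534.4 mg

Vitamin C per g fat: broccoli 124, strawberries 106, sweet potato 30, carrots 5, avocado 0.5652.
Take 2 servings of broccoli: uses 2 g fat, +248.0 mg vitamin C (running total 248.0 mg).
Take 2 servings of strawberries: uses 2 g fat, +212.0 mg vitamin C (running total 460.0 mg).
Take 1 serving of sweet potato: uses 1 g fat, +30.0 mg vitamin C (running total 490.0 mg).
Take 3 servings of carrots: uses 3 g fat, +15.0 mg vitamin C (running total 505.0 mg).
Take 2.261 servings of avocado: uses 52 g fat, +29.4 mg vitamin C (running total 534.4 mg).
Filling greedily by vitamin C-per-g fat is optimal for one linear limit, giving 534.4 mg.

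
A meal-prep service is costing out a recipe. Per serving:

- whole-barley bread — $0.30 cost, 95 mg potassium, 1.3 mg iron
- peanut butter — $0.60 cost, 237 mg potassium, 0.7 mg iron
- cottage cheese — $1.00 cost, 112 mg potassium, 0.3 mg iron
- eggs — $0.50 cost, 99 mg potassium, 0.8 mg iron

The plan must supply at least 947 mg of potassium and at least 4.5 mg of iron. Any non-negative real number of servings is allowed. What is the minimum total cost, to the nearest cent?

$2.50

This is a tiny linear program; its minimum lies at a vertex of the feasible set. List the vertices and price them.
whole-barley bread only: max(947/95, 4.5/1.3) = 9.968 servings → $2.99.
peanut butter only: max(947/237, 4.5/0.7) = 6.429 servings → $3.86.
cottage cheese only: max(947/112, 4.5/0.3) = 15 servings → $15.00.
eggs only: max(947/99, 4.5/0.8) = 9.566 servings → $4.78.
whole-barley bread + peanut butter with both tight: 1.671 servings and 3.326 servings → $2.50.
whole-barley bread + cottage cheese with both tight: 1.878 servings and 6.863 servings → $7.43.
whole-barley bread + eggs with both targets exact would need a negative amount; discard.
peanut butter + cottage cheese with both targets exact would need a negative amount; discard.
peanut butter + eggs with both tight: 2.594 servings and 3.355 servings → $3.23.
cottage cheese + eggs with both tight: 5.21 servings and 3.671 servings → $7.05.
Cheapest feasible corner: $2.50.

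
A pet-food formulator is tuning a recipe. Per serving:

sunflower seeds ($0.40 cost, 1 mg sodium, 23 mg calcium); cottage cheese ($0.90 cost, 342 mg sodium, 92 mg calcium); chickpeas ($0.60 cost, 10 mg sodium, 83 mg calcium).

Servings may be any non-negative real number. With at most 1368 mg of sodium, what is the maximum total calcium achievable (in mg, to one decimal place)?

Calcium per mg sodium: sunflower seeds 23, chickpeas 8.3, cottage cheese 0.269.
With no serving limits, spend the whole sodium allowance on sunflower seeds: 1368 mg / 1 mg × 23 mg = 31464.0 mg.

31464.0 mg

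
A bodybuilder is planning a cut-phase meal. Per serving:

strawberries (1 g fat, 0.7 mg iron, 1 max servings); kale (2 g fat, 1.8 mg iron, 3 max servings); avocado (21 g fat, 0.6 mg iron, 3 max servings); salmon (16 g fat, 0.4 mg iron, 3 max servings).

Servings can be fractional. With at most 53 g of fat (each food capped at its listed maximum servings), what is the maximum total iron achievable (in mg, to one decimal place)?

7.4 mg

Iron per g fat: kale 0.9, strawberries 0.7, avocado 0.02857, salmon 0.025.
Take 3 servings of kale: uses 6 g fat, +5.4 mg iron (running total 5.4 mg).
Take 1 serving of strawberries: uses 1 g fat, +0.7 mg iron (running total 6.1 mg).
Take 2.19 servings of avocado: uses 46 g fat, +1.3 mg iron (running total 7.4 mg).
Greedy by best ratio exhausts the fat allowance optimally: 7.4 mg.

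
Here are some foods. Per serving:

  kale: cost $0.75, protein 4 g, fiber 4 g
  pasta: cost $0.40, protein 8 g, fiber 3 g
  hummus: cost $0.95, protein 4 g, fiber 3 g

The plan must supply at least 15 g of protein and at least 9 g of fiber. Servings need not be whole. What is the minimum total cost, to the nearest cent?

$1.20

Check every corner: each single food scaled to meet both minima, and each pair solved so both constraints bind.
kale only: max(15/4, 9/4) = 3.75 servings → $2.81.
pasta only: max(15/8, 9/3) = 3 servings → $1.20.
hummus only: max(15/4, 9/3) = 3.75 servings → $3.56.
kale + pasta with both tight: 1.35 servings and 1.2 servings → $1.49.
kale + hummus: the both-tight solution has a negative serving — not a feasible corner.
pasta + hummus with both tight: 0.75 servings and 2.25 servings → $2.44.
The minimum over all feasible corners is $1.20.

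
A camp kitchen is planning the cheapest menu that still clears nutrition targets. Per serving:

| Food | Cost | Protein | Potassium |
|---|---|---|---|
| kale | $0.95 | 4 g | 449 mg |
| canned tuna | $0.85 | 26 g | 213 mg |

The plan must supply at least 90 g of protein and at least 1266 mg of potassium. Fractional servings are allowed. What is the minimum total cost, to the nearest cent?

$3.98

At the optimum either one food covers both requirements or two foods hit both targets exactly; no other combination can be cheaper.
kale only: max(90/4, 1266/449) = 22.5 servings → $21.38.
canned tuna only: max(90/26, 1266/213) = 5.944 servings → $5.05.
kale + canned tuna with both tight: 1.27 servings and 3.266 servings → $3.98.
So the least-cost plan costs $3.98.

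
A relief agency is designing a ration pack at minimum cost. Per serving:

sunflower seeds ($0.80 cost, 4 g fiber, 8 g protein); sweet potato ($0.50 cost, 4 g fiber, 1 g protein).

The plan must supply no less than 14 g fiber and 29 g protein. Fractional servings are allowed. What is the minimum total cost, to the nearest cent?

The cheapest plan sits at a corner of the feasible region — with two constraints it uses at most two foods.
sunflower seeds only: max(14/4, 29/8) = 3.625 servings → $2.90.
sweet potato only: max(14/4, 29/1) = 29 servings → $14.50.
sunflower seeds + sweet potato: the both-tight solution has a negative serving — not a feasible corner.
The minimum over all feasible corners is $2.90.

$2.90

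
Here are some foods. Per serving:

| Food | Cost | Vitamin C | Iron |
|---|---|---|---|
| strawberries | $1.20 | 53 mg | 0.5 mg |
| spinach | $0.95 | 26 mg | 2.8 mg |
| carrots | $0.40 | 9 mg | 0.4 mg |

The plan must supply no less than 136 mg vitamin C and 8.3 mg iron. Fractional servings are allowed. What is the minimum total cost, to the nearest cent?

At the optimum either one food covers both requirements or two foods hit both targets exactly; no other combination can be cheaper.
strawberries only: max(136/53, 8.3/0.5) = 16.6 servings → $19.92.
spinach only: max(136/26, 8.3/2.8) = 5.231 servings → $4.97.
carrots only: max(136/9, 8.3/0.4) = 20.75 servings → $8.30.
strawberries + spinach with both tight: 1.219 servings and 2.747 servings → $4.07.
strawberries + carrots: intersection lies outside the first quadrant.
spinach + carrots with both tight: 1.372 servings and 11.15 servings → $5.76.
The minimum over all feasible corners is $4.07.

$4.07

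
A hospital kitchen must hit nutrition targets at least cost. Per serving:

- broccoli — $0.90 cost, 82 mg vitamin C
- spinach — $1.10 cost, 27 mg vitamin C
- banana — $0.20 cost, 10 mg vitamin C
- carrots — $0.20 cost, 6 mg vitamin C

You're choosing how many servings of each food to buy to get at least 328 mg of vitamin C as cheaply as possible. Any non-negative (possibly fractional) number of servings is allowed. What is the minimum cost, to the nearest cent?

$3.60

Cost per mg of vitamin C: broccoli $0.0110, banana $0.0200, carrots $0.0333, spinach $0.0407.
With no serving limits, use only broccoli: 328 mg / 82 mg = 4 servings × $0.90 = $3.60.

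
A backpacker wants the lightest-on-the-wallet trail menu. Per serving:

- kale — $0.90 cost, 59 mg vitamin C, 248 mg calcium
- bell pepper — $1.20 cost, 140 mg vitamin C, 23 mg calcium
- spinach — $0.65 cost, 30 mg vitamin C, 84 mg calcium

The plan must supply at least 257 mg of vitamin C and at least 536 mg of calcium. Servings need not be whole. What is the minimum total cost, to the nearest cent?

$3.02

For a min-cost LP with two ≥-constraints, a basic feasible solution has at most two positive variables.
kale only: max(257/59, 536/248) = 4.356 servings → $3.92.
bell pepper only: max(257/140, 536/23) = 23.3 servings → $27.97.
spinach only: max(257/30, 536/84) = 8.567 servings → $5.57.
kale + bell pepper with both tight: 2.072 servings and 0.9625 servings → $3.02.
kale + spinach: the both-tight solution has a negative serving — not a feasible corner.
bell pepper + spinach with both tight: 0.4976 servings and 6.245 servings → $4.66.
The minimum over all feasible corners is $3.02.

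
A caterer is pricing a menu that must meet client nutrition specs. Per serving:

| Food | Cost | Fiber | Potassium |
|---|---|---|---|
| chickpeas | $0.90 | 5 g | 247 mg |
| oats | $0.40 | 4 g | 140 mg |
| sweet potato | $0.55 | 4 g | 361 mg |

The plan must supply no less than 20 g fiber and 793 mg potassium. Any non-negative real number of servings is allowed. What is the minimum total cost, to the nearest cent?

A basic optimal solution has at most two foods positive. Try each food alone and each pair with both targets met exactly.
chickpeas only: max(20/5, 793/247) = 4 servings → $3.60.
oats only: max(20/4, 793/140) = 5.664 servings → $2.27.
sweet potato only: max(20/4, 793/361) = 5 servings → $2.75.
chickpeas + oats with both tight: 1.292 servings and 3.385 servings → $2.52.
chickpeas + sweet potato with both targets exact would need a negative amount; discard.
oats + sweet potato with both tight: 4.579 servings and 0.4208 servings → $2.06.
So the least-cost plan costs $2.06.

$2.06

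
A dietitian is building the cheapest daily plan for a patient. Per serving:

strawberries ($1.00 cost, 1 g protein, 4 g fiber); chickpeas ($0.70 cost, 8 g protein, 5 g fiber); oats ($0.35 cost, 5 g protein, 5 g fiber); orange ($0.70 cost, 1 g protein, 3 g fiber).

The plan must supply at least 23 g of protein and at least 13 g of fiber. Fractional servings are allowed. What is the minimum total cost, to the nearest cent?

strawberries only: max(23/1, 13/4) = 23 servings → $23.00.
chickpeas only: max(23/8, 13/5) = 2.875 servings → $2.01.
oats only: max(23/5, 13/5) = 4.6 servings → $1.61.
orange only: max(23/1, 13/3) = 23 servings → $16.10.
strawberries + chickpeas with both targets exact would need a negative amount; discard.
strawberries + oats with both targets exact would need a negative amount; discard.
strawberries + orange: the both-tight solution has a negative serving — not a feasible corner.
chickpeas + oats: the both-tight solution has a negative serving — not a feasible corner.
chickpeas + orange with both targets exact would need a negative amount; discard.
oats + orange: intersection lies outside the first quadrant.
The minimum over all feasible corners is $1.61.

$1.61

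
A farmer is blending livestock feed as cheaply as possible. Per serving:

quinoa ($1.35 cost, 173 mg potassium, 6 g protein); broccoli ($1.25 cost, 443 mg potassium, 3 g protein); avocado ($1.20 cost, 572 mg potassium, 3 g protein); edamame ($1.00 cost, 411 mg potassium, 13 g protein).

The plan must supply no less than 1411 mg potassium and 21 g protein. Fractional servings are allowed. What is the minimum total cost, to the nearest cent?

$3.13

Compare the cost at each extreme point of the feasible region.
quinoa only: max(1411/173, 21/6) = 8.156 servings → $11.01.
broccoli only: max(1411/443, 21/3) = 7 servings → $8.75.
avocado only: max(1411/572, 21/3) = 7 servings → $8.40.
edamame only: max(1411/411, 21/13) = 3.433 servings → $3.43.
quinoa + broccoli with both tight: 2.37 servings and 2.259 servings → $6.02.
quinoa + avocado with both tight: 2.67 servings and 1.659 servings → $5.60.
quinoa + edamame: the both-tight solution has a negative serving — not a feasible corner.
broccoli + avocado with both targets exact would need a negative amount; discard.
broccoli + edamame with both tight: 2.146 servings and 1.12 servings → $3.80.
avocado + edamame with both tight: 1.566 servings and 1.254 servings → $3.13.
Cheapest feasible corner: $3.13.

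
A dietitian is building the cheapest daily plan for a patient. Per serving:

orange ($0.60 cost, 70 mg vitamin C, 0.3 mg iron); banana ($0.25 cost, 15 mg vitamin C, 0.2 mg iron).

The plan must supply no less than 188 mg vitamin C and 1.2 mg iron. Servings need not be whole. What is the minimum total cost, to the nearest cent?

$1.96

The cheapest plan sits at a corner of the feasible region — with two constraints it uses at most two foods.
orange only: max(188/70, 1.2/0.3) = 4 servings → $2.40.
banana only: max(188/15, 1.2/0.2) = 12.53 servings → $3.13.
orange + banana with both tight: 2.063 servings and 2.905 servings → $1.96.
So the least-cost plan costs $1.96.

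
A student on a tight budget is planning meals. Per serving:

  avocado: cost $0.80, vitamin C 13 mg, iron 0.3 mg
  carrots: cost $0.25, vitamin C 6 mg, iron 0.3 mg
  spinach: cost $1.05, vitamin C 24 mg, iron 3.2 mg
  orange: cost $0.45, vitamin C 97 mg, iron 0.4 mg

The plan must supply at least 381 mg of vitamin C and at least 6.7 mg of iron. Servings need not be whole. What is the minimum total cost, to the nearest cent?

avocado only: max(381/13, 6.7/0.3) = 29.31 servings → $23.45.
carrots only: max(381/6, 6.7/0.3) = 63.5 servings → $15.88.
spinach only: max(381/24, 6.7/3.2) = 15.88 servings → $16.67.
orange only: max(381/97, 6.7/0.4) = 16.75 servings → $7.54.
avocado + carrots: the both-tight solution has a negative serving — not a feasible corner.
avocado + spinach with both targets exact would need a negative amount; discard.
avocado + orange with both tight: 20.82 servings and 1.138 servings → $17.16.
carrots + spinach: the both-tight solution has a negative serving — not a feasible corner.
carrots + orange with both tight: 18.63 servings and 2.775 servings → $5.91.
spinach + orange with both tight: 1.654 servings and 3.519 servings → $3.32.
Cheapest feasible corner: $3.32.

$3.32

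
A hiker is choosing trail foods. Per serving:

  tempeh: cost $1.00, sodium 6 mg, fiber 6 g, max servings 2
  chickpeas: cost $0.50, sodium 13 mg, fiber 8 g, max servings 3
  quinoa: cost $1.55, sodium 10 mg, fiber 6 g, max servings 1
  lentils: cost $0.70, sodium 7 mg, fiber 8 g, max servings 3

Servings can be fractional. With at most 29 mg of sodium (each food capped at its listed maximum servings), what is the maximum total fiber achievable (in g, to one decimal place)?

Fiber per mg sodium: lentils 1.143, tempeh 1, chickpeas 0.6154, quinoa 0.6.
Take 3 servings of lentils: uses 21 mg sodium, +24.0 g fiber (running total 24.0 g).
Take 1.333 servings of tempeh: uses 8 mg sodium, +8.0 g fiber (running total 32.0 g).
Filling greedily by fiber-per-mg sodium is optimal for one linear limit, giving 32.0 g.

32.0 g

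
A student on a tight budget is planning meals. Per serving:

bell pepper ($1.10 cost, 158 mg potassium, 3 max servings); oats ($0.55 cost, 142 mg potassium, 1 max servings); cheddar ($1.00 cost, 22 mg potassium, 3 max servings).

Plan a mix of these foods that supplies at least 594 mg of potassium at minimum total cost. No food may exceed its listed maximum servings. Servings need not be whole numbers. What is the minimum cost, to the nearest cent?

Cost per mg of potassium: oats $0.0039, bell pepper $0.0070, cheddar $0.0455.
Take 1 serving of oats: +142.0 mg potassium for $0.55 (total $0.55, still need 452.0 mg).
Take 2.861 servings of bell pepper: +452.0 mg potassium for $3.15 (total $3.70, still need 0.0 mg).
Greedy by cheapest-per-mg is optimal for a single linear constraint, so the minimum cost is $3.70.

$3.70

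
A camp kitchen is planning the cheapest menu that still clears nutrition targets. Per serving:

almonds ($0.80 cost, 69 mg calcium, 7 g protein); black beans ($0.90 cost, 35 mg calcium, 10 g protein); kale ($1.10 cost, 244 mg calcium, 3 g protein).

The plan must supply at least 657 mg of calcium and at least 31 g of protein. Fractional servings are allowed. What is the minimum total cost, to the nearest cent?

For a min-cost LP with two ≥-constraints, a basic feasible solution has at most two positive variables.
almonds only: max(657/69, 31/7) = 9.522 servings → $7.62.
black beans only: max(657/35, 31/10) = 18.77 servings → $16.89.
kale only: max(657/244, 31/3) = 10.33 servings → $11.37.
almonds + black beans with both targets exact would need a negative amount; discard.
almonds + kale with both tight: 3.726 servings and 1.639 servings → $4.78.
black beans + kale with both tight: 2.395 servings and 2.349 servings → $4.74.
The minimum over all feasible corners is $4.74.

$4.74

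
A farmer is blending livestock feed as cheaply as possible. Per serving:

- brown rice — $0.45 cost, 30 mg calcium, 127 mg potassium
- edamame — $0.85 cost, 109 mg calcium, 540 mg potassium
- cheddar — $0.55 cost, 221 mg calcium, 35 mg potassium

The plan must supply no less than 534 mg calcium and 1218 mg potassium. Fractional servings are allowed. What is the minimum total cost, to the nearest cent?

Compare the cost at each extreme point of the feasible region.
brown rice only: max(534/30, 1218/127) = 17.8 servings → $8.01.
edamame only: max(534/109, 1218/540) = 4.899 servings → $4.16.
cheddar only: max(534/221, 1218/35) = 34.8 servings → $19.14.
brown rice + edamame with both targets exact would need a negative amount; discard.
brown rice + cheddar with both tight: 9.271 servings and 1.158 servings → $4.81.
edamame + cheddar with both tight: 2.168 servings and 1.347 servings → $2.58.
Cheapest feasible corner: $2.58.

$2.58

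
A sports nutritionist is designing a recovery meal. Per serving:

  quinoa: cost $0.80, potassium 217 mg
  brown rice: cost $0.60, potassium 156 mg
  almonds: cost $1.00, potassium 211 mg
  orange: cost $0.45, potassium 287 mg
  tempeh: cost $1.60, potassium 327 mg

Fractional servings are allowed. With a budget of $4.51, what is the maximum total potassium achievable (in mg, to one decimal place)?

2876.4 mg

Potassium per dollar: orange 637.8, quinoa 271.2, brown rice 260, almonds 211, tempeh 204.4.
With no serving limits, spend the whole cost allowance on orange: $4.51 / $0.45 × 287 mg = 2876.4 mg.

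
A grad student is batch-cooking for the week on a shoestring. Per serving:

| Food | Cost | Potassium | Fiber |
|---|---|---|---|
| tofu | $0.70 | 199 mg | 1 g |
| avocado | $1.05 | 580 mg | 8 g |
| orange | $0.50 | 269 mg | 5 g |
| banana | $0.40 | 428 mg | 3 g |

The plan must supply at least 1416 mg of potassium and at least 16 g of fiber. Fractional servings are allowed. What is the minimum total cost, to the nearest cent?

$1.81

Compare the cost at each extreme point of the feasible region.
tofu only: max(1416/199, 16/1) = 16 servings → $11.20.
avocado only: max(1416/580, 16/8) = 2.441 servings → $2.56.
orange only: max(1416/269, 16/5) = 5.264 servings → $2.63.
banana only: max(1416/428, 16/3) = 5.333 servings → $2.13.
tofu + avocado with both tight: 2.024 servings and 1.747 servings → $3.25.
tofu + orange with both tight: 3.824 servings and 2.435 servings → $3.89.
tofu + banana with both targets exact would need a negative amount; discard.
avocado + orange: intersection lies outside the first quadrant.
avocado + banana with both tight: 1.544 servings and 1.216 servings → $2.11.
orange + banana with both tight: 1.95 servings and 2.083 servings → $1.81.
So the least-cost plan costs $1.81.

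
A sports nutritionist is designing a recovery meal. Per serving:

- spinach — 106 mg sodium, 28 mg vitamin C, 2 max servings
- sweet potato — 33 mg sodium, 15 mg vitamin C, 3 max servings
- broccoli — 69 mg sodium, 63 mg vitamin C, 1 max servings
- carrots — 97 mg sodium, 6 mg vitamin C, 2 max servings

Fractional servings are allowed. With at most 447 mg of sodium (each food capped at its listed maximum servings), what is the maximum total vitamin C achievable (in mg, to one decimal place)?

Vitamin C per mg sodium: broccoli 0.913, sweet potato 0.4545, spinach 0.2642, carrots 0.06186.
Take 1 serving of broccoli: uses 69 mg sodium, +63.0 mg vitamin C (running total 63.0 mg).
Take 3 servings of sweet potato: uses 99 mg sodium, +45.0 mg vitamin C (running total 108.0 mg).
Take 2 servings of spinach: uses 212 mg sodium, +56.0 mg vitamin C (running total 164.0 mg).
Take 0.6907 servings of carrots: uses 67 mg sodium, +4.1 mg vitamin C (running total 168.1 mg).
Filling greedily by vitamin C-per-mg sodium is optimal for one linear limit, giving 168.1 mg.

168.1 mg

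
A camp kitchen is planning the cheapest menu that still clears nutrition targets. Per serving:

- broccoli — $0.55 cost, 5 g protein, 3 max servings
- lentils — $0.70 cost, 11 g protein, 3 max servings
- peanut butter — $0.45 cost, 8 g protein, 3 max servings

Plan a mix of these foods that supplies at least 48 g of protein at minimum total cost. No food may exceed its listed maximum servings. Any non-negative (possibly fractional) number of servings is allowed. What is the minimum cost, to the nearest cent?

Cost per g of protein: peanut butter $0.0563, lentils $0.0636, broccoli $0.1100.
Take 3 servings of peanut butter: +24.0 g protein for $1.35 (total $1.35, still need 24.0 g).
Take 2.182 servings of lentils: +24.0 g protein for $1.53 (total $2.88, still need 0.0 g).
Greedy by cheapest-per-g is optimal for a single linear constraint, so the minimum cost is $2.88.

$2.88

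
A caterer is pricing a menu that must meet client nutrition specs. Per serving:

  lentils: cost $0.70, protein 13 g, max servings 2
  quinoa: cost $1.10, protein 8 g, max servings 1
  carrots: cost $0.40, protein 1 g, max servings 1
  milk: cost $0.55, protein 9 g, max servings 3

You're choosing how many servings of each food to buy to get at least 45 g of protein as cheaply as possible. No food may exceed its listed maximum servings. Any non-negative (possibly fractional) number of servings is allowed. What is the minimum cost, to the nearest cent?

$2.56

Cost per g of protein: lentils $0.0538, milk $0.0611, quinoa $0.1375, carrots $0.4000.
Take 2 servings of lentils: +26.0 g protein for $1.40 (total $1.40, still need 19.0 g).
Take 2.111 servings of milk: +19.0 g protein for $1.16 (total $2.56, still need 0.0 g).
Filling from the cheapest source first is optimal under one linear minimum: $2.56.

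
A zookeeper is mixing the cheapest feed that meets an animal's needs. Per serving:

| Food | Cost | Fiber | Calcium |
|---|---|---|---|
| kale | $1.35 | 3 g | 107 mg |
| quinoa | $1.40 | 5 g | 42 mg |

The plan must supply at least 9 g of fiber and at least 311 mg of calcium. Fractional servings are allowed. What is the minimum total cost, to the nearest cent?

$3.99

An LP optimum is at a vertex; with two nutrient constraints at most two foods are used. Check each candidate.
kale only: max(9/3, 311/107) = 3 servings → $4.05.
quinoa only: max(9/5, 311/42) = 7.405 servings → $10.37.
kale + quinoa with both tight: 2.878 servings and 0.07335 servings → $3.99.
So the least-cost plan costs $3.99.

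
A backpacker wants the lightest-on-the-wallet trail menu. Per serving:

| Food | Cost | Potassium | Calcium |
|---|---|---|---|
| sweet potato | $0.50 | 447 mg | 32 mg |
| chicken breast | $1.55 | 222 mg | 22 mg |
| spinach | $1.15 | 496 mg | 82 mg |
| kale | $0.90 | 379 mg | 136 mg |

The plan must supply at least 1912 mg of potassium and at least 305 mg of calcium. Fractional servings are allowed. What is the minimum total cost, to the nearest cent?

This is a tiny linear program; its minimum lies at a vertex of the feasible set. List the vertices and price them.
sweet potato only: max(1912/447, 305/32) = 9.531 servings → $4.77.
chicken breast only: max(1912/222, 305/22) = 13.86 servings → $21.49.
spinach only: max(1912/496, 305/82) = 3.855 servings → $4.43.
kale only: max(1912/379, 305/136) = 5.045 servings → $4.54.
sweet potato + chicken breast: the both-tight solution has a negative serving — not a feasible corner.
sweet potato + spinach with both tight: 0.2648 servings and 3.616 servings → $4.29.
sweet potato + kale with both tight: 2.968 servings and 1.544 servings → $2.87.
chicken breast + spinach with both tight: 0.7548 servings and 3.517 servings → $5.21.
chicken breast + kale with both tight: 6.609 servings and 1.174 servings → $11.30.
spinach + kale: intersection lies outside the first quadrant.
The minimum over all feasible corners is $2.87.

$2.87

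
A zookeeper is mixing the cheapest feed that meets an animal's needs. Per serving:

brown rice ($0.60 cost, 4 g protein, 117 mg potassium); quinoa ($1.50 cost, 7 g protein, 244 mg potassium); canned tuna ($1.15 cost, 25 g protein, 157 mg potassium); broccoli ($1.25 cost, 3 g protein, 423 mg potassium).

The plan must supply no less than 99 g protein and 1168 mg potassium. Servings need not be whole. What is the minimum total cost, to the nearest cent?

This is a tiny linear program; its minimum lies at a vertex of the feasible set. List the vertices and price them.
brown rice only: max(99/4, 1168/117) = 24.75 servings → $14.85.
quinoa only: max(99/7, 1168/244) = 14.14 servings → $21.21.
canned tuna only: max(99/25, 1168/157) = 7.439 servings → $8.56.
broccoli only: max(99/3, 1168/423) = 33 servings → $41.25.
brown rice + quinoa: the both-tight solution has a negative serving — not a feasible corner.
brown rice + canned tuna with both tight: 5.946 servings and 3.009 servings → $7.03.
brown rice + broccoli: intersection lies outside the first quadrant.
quinoa + canned tuna with both tight: 2.731 servings and 3.195 servings → $7.77.
quinoa + broccoli with both targets exact would need a negative amount; discard.
canned tuna + broccoli with both tight: 3.798 servings and 1.352 servings → $6.06.
Cheapest feasible corner: $6.06.

$6.06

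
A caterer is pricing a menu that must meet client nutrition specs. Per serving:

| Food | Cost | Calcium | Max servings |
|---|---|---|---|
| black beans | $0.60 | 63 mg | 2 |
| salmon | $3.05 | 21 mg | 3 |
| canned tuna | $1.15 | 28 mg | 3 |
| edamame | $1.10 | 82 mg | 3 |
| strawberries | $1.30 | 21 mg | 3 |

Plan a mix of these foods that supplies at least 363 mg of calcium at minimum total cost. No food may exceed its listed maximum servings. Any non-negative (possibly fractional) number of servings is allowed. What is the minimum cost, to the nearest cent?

Cost per mg of calcium: black beans $0.0095, edamame $0.0134, canned tuna $0.0411, strawberries $0.0619, salmon $0.1452.
Take 2 servings of black beans: +126.0 mg calcium for $1.20 (total $1.20, still need 237.0 mg).
Take 2.89 servings of edamame: +237.0 mg calcium for $3.18 (total $4.38, still need 0.0 mg).
Filling from the cheapest source first is optimal under one linear minimum: $4.38.

$4.38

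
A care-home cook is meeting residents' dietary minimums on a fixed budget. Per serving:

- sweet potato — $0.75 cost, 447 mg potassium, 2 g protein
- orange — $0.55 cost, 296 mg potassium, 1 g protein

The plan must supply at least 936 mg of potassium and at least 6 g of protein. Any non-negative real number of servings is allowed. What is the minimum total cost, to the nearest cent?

Two binding constraints pin down two serving amounts, so the optimal mix uses at most two foods. The candidates are each food alone (scaled to the tighter of potassium/protein) and each pair with both constraints tight.
sweet potato only: max(936/447, 6/2) = 3 servings → $2.25.
orange only: max(936/296, 6/1) = 6 servings → $3.30.
sweet potato + orange with both targets exact would need a negative amount; discard.
So the least-cost plan costs $2.25.

$2.25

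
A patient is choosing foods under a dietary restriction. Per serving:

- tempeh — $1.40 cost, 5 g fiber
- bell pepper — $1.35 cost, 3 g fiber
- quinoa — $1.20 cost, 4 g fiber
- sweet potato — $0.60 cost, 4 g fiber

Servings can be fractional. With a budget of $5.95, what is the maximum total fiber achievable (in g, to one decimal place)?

Fiber per dollar: sweet potato 6.667, tempeh 3.571, quinoa 3.333, bell pepper 2.222.
With no serving limits, spend the whole cost allowance on sweet potato: $5.95 / $0.60 × 4 g = 39.7 g.

39.7 g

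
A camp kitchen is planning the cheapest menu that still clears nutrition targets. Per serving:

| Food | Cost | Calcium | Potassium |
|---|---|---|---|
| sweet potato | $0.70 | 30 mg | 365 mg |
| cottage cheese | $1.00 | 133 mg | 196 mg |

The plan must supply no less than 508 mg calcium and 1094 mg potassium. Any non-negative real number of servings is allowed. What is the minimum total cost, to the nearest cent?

The cheapest plan sits at a corner of the feasible region — with two constraints it uses at most two foods.
sweet potato only: max(508/30, 1094/365) = 16.93 servings → $11.85.
cottage cheese only: max(508/133, 1094/196) = 5.582 servings → $5.58.
sweet potato + cottage cheese with both tight: 1.077 servings and 3.577 servings → $4.33.
The minimum over all feasible corners is $4.33.

$4.33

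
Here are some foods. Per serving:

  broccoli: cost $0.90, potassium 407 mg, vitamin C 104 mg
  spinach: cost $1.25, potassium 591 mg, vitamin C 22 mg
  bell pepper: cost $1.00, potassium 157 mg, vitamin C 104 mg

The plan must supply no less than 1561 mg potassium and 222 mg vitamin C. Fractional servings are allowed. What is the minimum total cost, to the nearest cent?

The cheapest plan sits at a corner of the feasible region — with two constraints it uses at most two foods.
broccoli only: max(1561/407, 222/104) = 3.835 servings → $3.45.
spinach only: max(1561/591, 222/22) = 10.09 servings → $12.61.
bell pepper only: max(1561/157, 222/104) = 9.943 servings → $9.94.
broccoli + spinach with both tight: 1.845 servings and 1.371 servings → $3.37.
broccoli + bell pepper: intersection lies outside the first quadrant.
spinach + bell pepper with both tight: 2.198 servings and 1.67 servings → $4.42.
Cheapest feasible corner: $3.37.

$3.37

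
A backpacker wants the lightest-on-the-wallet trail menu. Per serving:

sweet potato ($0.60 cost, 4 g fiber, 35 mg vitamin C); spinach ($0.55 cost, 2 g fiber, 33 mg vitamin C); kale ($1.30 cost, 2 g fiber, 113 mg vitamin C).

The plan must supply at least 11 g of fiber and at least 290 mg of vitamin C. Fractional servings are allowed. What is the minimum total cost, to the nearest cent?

$3.68

sweet potato only: max(11/4, 290/35) = 8.286 servings → $4.97.
spinach only: max(11/2, 290/33) = 8.788 servings → $4.83.
kale only: max(11/2, 290/113) = 5.5 servings → $7.15.
sweet potato + spinach with both targets exact would need a negative amount; discard.
sweet potato + kale with both tight: 1.736 servings and 2.029 servings → $3.68.
spinach + kale with both tight: 4.144 servings and 1.356 servings → $4.04.
So the least-cost plan costs $3.68.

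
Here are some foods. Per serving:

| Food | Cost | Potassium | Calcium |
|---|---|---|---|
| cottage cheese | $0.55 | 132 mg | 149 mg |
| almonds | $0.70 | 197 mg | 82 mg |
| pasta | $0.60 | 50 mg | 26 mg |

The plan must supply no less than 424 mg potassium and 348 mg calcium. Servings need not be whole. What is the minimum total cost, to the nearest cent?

$1.65

Compare the cost at each extreme point of the feasible region.
cottage cheese only: max(424/132, 348/149) = 3.212 servings → $1.77.
almonds only: max(424/197, 348/82) = 4.244 servings → $2.97.
pasta only: max(424/50, 348/26) = 13.38 servings → $8.03.
cottage cheese + almonds with both tight: 1.824 servings and 0.9304 servings → $1.65.
cottage cheese + pasta with both tight: 1.587 servings and 4.291 servings → $3.45.
almonds + pasta: intersection lies outside the first quadrant.
So the least-cost plan costs $1.65.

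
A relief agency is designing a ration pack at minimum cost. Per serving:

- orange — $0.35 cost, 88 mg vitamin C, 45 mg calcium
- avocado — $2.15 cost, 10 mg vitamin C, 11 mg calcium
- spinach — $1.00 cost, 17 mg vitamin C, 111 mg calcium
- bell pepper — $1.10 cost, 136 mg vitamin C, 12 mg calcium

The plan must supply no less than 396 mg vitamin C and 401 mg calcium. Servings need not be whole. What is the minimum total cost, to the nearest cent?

The cheapest plan sits at a corner of the feasible region — with two constraints it uses at most two foods.
orange only: max(396/88, 401/45) = 8.911 servings → $3.12.
avocado only: max(396/10, 401/11) = 39.6 servings → $85.14.
spinach only: max(396/17, 401/111) = 23.29 servings → $23.29.
bell pepper only: max(396/136, 401/12) = 33.42 servings → $36.76.
orange + avocado with both tight: 0.668 servings and 33.72 servings → $72.74.
orange + spinach with both tight: 4.125 servings and 1.94 servings → $3.38.
orange + bell pepper with both targets exact would need a negative amount; discard.
avocado + spinach with both targets exact would need a negative amount; discard.
avocado + bell pepper with both tight: 36.18 servings and 0.2515 servings → $78.06.
spinach + bell pepper with both tight: 3.343 servings and 2.494 servings → $6.09.
Cheapest feasible corner: $3.12.

$3.12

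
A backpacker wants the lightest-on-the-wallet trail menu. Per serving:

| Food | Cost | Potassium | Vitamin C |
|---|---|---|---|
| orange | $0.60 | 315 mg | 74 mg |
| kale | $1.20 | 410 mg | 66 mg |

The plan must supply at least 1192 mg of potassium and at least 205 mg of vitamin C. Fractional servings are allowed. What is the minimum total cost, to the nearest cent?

At the optimum either one food covers both requirements or two foods hit both targets exactly; no other combination can be cheaper.
orange only: max(1192/315, 205/74) = 3.784 servings → $2.27.
kale only: max(1192/410, 205/66) = 3.106 servings → $3.73.
orange + kale with both tight: 0.5631 servings and 2.475 servings → $3.31.
Cheapest feasible corner: $2.27.

$2.27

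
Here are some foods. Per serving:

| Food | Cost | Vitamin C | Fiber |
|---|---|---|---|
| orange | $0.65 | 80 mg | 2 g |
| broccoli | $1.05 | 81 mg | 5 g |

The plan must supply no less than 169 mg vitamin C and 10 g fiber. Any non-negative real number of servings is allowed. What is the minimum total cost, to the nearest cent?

This is a tiny linear program; its minimum lies at a vertex of the feasible set. List the vertices and price them.
orange only: max(169/80, 10/2) = 5 servings → $3.25.
broccoli only: max(169/81, 10/5) = 2.086 servings → $2.19.
orange + broccoli with both tight: 0.1471 servings and 1.941 servings → $2.13.
Cheapest feasible corner: $2.13.

$2.13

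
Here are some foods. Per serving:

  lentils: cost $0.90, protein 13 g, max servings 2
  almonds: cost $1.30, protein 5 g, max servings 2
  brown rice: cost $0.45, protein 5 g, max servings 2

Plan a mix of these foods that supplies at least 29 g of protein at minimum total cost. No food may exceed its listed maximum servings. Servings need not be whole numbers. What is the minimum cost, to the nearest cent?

$2.07

Cost per g of protein: lentils $0.0692, brown rice $0.0900, almonds $0.2600.
Take 2 servings of lentils: +26.0 g protein for $1.80 (total $1.80, still need 3.0 g).
Take 0.6 servings of brown rice: +3.0 g protein for $0.27 (total $2.07, still need 0.0 g).
Greedy by cheapest-per-g is optimal for a single linear constraint, so the minimum cost is $2.07.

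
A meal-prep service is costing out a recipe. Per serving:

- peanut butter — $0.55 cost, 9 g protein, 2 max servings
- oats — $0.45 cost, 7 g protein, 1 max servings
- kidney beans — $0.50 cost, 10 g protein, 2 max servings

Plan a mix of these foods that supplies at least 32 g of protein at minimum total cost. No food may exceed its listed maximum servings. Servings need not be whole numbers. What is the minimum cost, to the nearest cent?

Cost per g of protein: kidney beans $0.0500, peanut butter $0.0611, oats $0.0643.
Take 2 servings of kidney beans: +20.0 g protein for $1.00 (total $1.00, still need 12.0 g).
Take 1.333 servings of peanut butter: +12.0 g protein for $0.73 (total $1.73, still need 0.0 g).
Greedy by cheapest-per-g is optimal for a single linear constraint, so the minimum cost is $1.73.

$1.73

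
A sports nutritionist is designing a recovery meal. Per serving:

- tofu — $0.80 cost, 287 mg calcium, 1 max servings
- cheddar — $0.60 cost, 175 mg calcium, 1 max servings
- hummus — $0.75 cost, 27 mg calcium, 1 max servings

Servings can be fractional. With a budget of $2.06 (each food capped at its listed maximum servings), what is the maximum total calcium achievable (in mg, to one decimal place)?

Calcium per dollar: tofu 358.8, cheddar 291.7, hummus 36.
Take 1 serving of tofu: spends $0.80, +287.0 mg calcium (running total 287.0 mg).
Take 1 serving of cheddar: spends $0.60, +175.0 mg calcium (running total 462.0 mg).
Take 0.88 servings of hummus: spends $0.66, +23.8 mg calcium (running total 485.8 mg).
Filling greedily by calcium-per-dollar is optimal for one linear limit, giving 485.8 mg.

485.8 mg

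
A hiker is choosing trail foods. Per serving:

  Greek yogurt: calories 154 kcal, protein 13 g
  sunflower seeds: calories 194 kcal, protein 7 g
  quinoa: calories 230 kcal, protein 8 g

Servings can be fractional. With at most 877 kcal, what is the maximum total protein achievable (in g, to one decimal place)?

74.0 g

Protein per kcal: Greek yogurt 0.08442, sunflower seeds 0.03608, quinoa 0.03478.
With no serving limits, spend the whole calories allowance on Greek yogurt: 877 kcal / 154 kcal × 13 g = 74.0 g.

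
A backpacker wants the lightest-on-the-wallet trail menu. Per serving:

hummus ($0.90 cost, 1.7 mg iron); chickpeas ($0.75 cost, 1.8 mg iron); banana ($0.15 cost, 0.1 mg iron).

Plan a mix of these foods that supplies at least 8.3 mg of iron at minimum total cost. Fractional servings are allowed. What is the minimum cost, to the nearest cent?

$3.46

Cost per mg of iron: chickpeas $0.4167, hummus $0.5294, banana $1.5000.
With no serving limits, use only chickpeas: 8.3 mg / 1.8 mg = 4.611 servings × $0.75 = $3.46.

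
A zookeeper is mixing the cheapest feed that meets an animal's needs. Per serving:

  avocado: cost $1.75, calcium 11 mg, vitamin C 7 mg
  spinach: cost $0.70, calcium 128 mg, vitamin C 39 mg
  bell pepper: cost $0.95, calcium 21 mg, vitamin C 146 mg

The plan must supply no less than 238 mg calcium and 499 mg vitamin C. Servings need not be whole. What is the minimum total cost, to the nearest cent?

For a min-cost LP with two ≥-constraints, a basic feasible solution has at most two positive variables.
avocado only: max(238/11, 499/7) = 71.29 servings → $124.75.
spinach only: max(238/128, 499/39) = 12.79 servings → $8.96.
bell pepper only: max(238/21, 499/146) = 11.33 servings → $10.77.
avocado + spinach: the both-tight solution has a negative serving — not a feasible corner.
avocado + bell pepper with both tight: 16.63 servings and 2.62 servings → $31.60.
spinach + bell pepper with both tight: 1.358 servings and 3.055 servings → $3.85.
The minimum over all feasible corners is $3.85.

$3.85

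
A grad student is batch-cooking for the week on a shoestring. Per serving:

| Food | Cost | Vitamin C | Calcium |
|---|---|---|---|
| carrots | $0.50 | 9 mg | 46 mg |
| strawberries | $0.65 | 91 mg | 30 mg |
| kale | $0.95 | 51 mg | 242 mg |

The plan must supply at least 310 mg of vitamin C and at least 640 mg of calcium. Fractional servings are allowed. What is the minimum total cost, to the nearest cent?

A basic optimal solution has at most two foods positive. Try each food alone and each pair with both targets met exactly.
carrots only: max(310/9, 640/46) = 34.44 servings → $17.22.
strawberries only: max(310/91, 640/30) = 21.33 servings → $13.87.
kale only: max(310/51, 640/242) = 6.078 servings → $5.77.
carrots + strawberries with both tight: 12.5 servings and 2.171 servings → $7.66.
carrots + kale: the both-tight solution has a negative serving — not a feasible corner.
strawberries + kale with both tight: 2.068 servings and 2.388 servings → $3.61.
So the least-cost plan costs $3.61.

$3.61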